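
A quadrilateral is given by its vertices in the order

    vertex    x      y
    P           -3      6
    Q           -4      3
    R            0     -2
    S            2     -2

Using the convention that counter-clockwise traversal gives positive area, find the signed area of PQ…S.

Apply the shoelace (surveyor's) formula: 2A = Σ (x_i·y_{i+1} − x_{i+1}·y_i), indices taken mod 4.
Σ = (15) + (8) + (4) + (6) = 33
Signed area = Σ/2 = 16.5 (positive ⇒ counter-clockwise traversal).

16.5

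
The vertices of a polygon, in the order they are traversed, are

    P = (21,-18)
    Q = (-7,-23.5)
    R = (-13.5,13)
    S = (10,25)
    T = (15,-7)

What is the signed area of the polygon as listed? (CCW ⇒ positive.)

-1031.625

Apply Gauss's area formula: 2A = Σ (x_i·y_{i+1} − x_{i+1}·y_i), indices taken mod 5.
Σ = (-619.5) + (-408.25) + (-467.5) + (-445) + (-123) = -2063.25
Signed area = Σ/2 = -1031.625 (negative ⇒ clockwise traversal).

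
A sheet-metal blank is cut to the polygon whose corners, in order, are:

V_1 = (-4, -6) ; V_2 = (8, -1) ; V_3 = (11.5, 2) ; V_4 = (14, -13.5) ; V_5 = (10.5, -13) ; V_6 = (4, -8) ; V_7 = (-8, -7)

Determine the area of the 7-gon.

Σ = (52) + (27.5) + (-183.25) + (-40.25) + (-32) + (-92) + (20) = -248
Area = |Σ|/2 = 124.

124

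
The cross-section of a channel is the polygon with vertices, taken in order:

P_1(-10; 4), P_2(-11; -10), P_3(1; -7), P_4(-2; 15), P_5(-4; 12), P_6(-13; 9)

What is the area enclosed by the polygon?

213

Apply Gauss's area formula: 2A = Σ (x_i·y_{i+1} − x_{i+1}·y_i), indices taken mod 6.
Cross-terms: 144, 87, 1, 36, 120, 38  ⇒  Σ = 426
Area = |Σ|/2 = 213.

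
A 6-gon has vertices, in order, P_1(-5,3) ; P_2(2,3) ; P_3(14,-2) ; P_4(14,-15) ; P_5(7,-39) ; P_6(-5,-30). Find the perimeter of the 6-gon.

|P_1P_2| = √((7)² + (0)²) = √49 = 7
|P_2P_3| = √((12)² + (-5)²) = √169 = 13
|P_3P_4| = √((0)² + (-13)²) = √169 = 13
|P_4P_5| = √((-7)² + (-24)²) = √625 = 25
|P_5P_6| = √((-12)² + (9)²) = √225 = 15
|P_6P_1| = √((0)² + (33)²) = √1089 = 33
Perimeter = 7 + 13 + 13 + 25 + 15 + 33 = 106.

106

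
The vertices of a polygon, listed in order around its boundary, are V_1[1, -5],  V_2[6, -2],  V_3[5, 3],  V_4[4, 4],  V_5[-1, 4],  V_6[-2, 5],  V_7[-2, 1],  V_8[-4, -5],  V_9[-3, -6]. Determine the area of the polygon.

69.5

Apply the shoelace formula: 2A = Σ (x_i·y_{i+1} − x_{i+1}·y_i), indices taken mod 9.
V_1→V_2: (1)(-2) − (6)(-5) = 28
V_2→V_3: (6)(3) − (5)(-2) = 28
V_3→V_4: (5)(4) − (4)(3) = 8
V_4→V_5: (4)(4) − (-1)(4) = 20
V_5→V_6: (-1)(5) − (-2)(4) = 3
V_6→V_7: (-2)(1) − (-2)(5) = 8
V_7→V_8: (-2)(-5) − (-4)(1) = 14
V_8→V_9: (-4)(-6) − (-3)(-5) = 9
V_9→V_1: (-3)(-5) − (1)(-6) = 21
Σ = 139
Area = |Σ|/2 = 69.5.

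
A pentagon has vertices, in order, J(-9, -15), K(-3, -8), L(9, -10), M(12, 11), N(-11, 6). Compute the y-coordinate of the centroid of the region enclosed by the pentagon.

Apply the surveyor's formula. First the cross-terms c_i = x_i·y_{i+1} − x_{i+1}·y_i:
  27, 102, 219, 193, 219  ⇒  2A = 760, A = 380.
Then Σ (y_i + y_{i+1})·c_i = -928, so ȳ = -928 / (6·380) = -116/285.

-116/285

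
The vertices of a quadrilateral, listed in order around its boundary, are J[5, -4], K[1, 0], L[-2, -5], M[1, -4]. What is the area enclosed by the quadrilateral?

14

Apply the surveyor's formula: 2A = Σ (x_i·y_{i+1} − x_{i+1}·y_i), indices taken mod 4.
Σ = (4) + (-5) + (13) + (16) = 28
Area = |Σ|/2 = 14.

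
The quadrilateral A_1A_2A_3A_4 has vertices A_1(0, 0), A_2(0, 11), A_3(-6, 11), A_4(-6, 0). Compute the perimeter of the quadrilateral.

|A_1A_2| = √((0)² + (11)²) = √121 = 11
|A_2A_3| = √((-6)² + (0)²) = √36 = 6
|A_3A_4| = √((0)² + (-11)²) = √121 = 11
|A_4A_1| = √((6)² + (0)²) = √36 = 6
Perimeter = 11 + 6 + 11 + 6 = 34.

34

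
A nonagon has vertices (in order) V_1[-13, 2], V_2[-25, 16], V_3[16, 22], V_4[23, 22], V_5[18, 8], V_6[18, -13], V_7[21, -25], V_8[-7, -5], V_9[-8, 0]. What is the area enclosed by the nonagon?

V_1→V_2: (-13)(16) − (-25)(2) = -158
V_2→V_3: (-25)(22) − (16)(16) = -806
V_3→V_4: (16)(22) − (23)(22) = -154
V_4→V_5: (23)(8) − (18)(22) = -212
V_5→V_6: (18)(-13) − (18)(8) = -378
V_6→V_7: (18)(-25) − (21)(-13) = -177
V_7→V_8: (21)(-5) − (-7)(-25) = -280
V_8→V_9: (-7)(0) − (-8)(-5) = -40
V_9→V_1: (-8)(2) − (-13)(0) = -16
Σ = -2221
Area = |Σ|/2 = 1110.5.

1110.5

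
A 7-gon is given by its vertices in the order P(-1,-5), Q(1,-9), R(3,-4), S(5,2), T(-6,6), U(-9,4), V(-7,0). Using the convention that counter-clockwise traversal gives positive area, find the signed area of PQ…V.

99

Apply the shoelace formula: 2A = Σ (x_i·y_{i+1} − x_{i+1}·y_i), indices taken mod 7.
P→Q: (-1)(-9) − (1)(-5) = 14
Q→R: (1)(-4) − (3)(-9) = 23
R→S: (3)(2) − (5)(-4) = 26
S→T: (5)(6) − (-6)(2) = 42
T→U: (-6)(4) − (-9)(6) = 30
U→V: (-9)(0) − (-7)(4) = 28
V→P: (-7)(-5) − (-1)(0) = 35
Σ = 198
Signed area = Σ/2 = 99 (positive ⇒ counter-clockwise traversal).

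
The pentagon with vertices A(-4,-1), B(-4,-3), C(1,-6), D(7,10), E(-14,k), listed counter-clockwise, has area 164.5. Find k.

Write out the shoelace sum; only the two edges meeting at E involve k:
2·Area = [(7·k − (-14)·10) + ((-14)·(-1) − (-4)·k)] + 87
       = 11·k + 241 = 329
⇒ k = 8.

8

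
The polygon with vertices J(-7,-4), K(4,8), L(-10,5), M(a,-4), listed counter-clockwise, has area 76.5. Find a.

The doubled signed area Σ (x_i y_{i+1} − x_{i+1} y_i) is linear in a.
With a=0 it equals 72; the coefficient of a is -9 (from the two edges through M).
So -9·a + 72 = 2·76.5 = 153 ⇒ a = -9.

-9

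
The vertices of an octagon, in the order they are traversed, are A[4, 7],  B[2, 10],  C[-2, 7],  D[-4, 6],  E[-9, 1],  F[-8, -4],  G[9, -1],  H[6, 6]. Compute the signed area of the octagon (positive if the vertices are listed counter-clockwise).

Apply the surveyor's formula: 2A = Σ (x_i·y_{i+1} − x_{i+1}·y_i), indices taken mod 8.
A→B: (4)(10) − (2)(7) = 26
B→C: (2)(7) − (-2)(10) = 34
C→D: (-2)(6) − (-4)(7) = 16
D→E: (-4)(1) − (-9)(6) = 50
E→F: (-9)(-4) − (-8)(1) = 44
F→G: (-8)(-1) − (9)(-4) = 44
G→H: (9)(6) − (6)(-1) = 60
H→A: (6)(7) − (4)(6) = 18
Σ = 292
Signed area = Σ/2 = 146 (positive ⇒ counter-clockwise traversal).

146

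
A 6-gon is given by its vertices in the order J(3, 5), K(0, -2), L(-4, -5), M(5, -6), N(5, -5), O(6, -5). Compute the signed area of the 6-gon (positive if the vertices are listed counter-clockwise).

45

Apply Gauss's area formula: 2A = Σ (x_i·y_{i+1} − x_{i+1}·y_i), indices taken mod 6.
Σ = (-6) + (-8) + (49) + (5) + (5) + (45) = 90
Signed area = Σ/2 = 45 (positive ⇒ counter-clockwise traversal).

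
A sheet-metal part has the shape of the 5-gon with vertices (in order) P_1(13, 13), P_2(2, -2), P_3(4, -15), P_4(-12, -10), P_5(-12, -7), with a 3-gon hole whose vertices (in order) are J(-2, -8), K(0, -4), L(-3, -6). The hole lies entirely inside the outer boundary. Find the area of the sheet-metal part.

Outer boundary:
Apply the surveyor's formula: 2A = Σ (x_i·y_{i+1} − x_{i+1}·y_i), indices taken mod 5.
Cross-terms: -52, -22, -220, -36, -65  ⇒  Σ = -395
Area = |Σ|/2 = 197.5.
Hole:
Apply the shoelace (surveyor's) formula: 2A = Σ (x_i·y_{i+1} − x_{i+1}·y_i), indices taken mod 3.
Cross-terms: 8, -12, 12  ⇒  Σ = 8
Area = |Σ|/2 = 4.
Net area = 197.5 − 4 = 193.5.

193.5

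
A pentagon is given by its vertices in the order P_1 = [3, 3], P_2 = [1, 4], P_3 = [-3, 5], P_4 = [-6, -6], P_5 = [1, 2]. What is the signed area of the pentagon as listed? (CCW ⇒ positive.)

32.5

Apply the surveyor's formula: 2A = Σ (x_i·y_{i+1} − x_{i+1}·y_i), indices taken mod 5.
Σ = (9) + (17) + (48) + (-6) + (-3) = 65
Signed area = Σ/2 = 32.5 (positive ⇒ counter-clockwise traversal).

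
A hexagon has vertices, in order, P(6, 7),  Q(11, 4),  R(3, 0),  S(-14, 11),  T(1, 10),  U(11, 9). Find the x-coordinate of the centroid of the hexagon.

Apply Gauss's area formula. First the cross-terms c_i = x_i·y_{i+1} − x_{i+1}·y_i:
  -53, -12, 33, -151, -101, 23  ⇒  2A = -261, A = -130.5.
Then Σ (x_i + x_{i+1})·c_i = -290, so x̄ = -290 / (6·(-130.5)) = 10/27.

10/27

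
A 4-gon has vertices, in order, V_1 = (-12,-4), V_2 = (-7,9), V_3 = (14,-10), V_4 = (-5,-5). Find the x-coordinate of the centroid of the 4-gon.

-56/33

Apply the shoelace formula. First the cross-terms c_i = x_i·y_{i+1} − x_{i+1}·y_i:
  -136, -56, -120, -40  ⇒  2A = -352, A = -176.
Then Σ (x_i + x_{i+1})·c_i = 1792, so x̄ = 1792 / (6·(-176)) = -56/33.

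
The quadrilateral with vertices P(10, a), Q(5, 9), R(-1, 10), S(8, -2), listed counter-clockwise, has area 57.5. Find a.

8

Write out the shoelace sum; only the two edges meeting at P involve a:
2·Area = [(8·a − 10·(-2)) + (10·9 − 5·a)] + -19
       = 3·a + 91 = 115
⇒ a = 8.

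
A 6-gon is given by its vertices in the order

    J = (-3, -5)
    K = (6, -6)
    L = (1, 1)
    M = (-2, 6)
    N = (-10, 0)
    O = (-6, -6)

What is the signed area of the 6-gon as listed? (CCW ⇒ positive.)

100

Apply the surveyor's formula: 2A = Σ (x_i·y_{i+1} − x_{i+1}·y_i), indices taken mod 6.
Σ = (48) + (12) + (8) + (60) + (60) + (12) = 200
Signed area = Σ/2 = 100 (positive ⇒ counter-clockwise traversal).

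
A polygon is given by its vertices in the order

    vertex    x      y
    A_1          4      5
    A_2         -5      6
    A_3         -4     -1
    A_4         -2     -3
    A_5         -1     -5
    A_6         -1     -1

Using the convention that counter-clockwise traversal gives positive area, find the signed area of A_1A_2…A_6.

Apply the shoelace formula: 2A = Σ (x_i·y_{i+1} − x_{i+1}·y_i), indices taken mod 6.
Cross-terms: 49, 29, 10, 7, -4, -1  ⇒  Σ = 90
Signed area = Σ/2 = 45 (positive ⇒ counter-clockwise traversal).

45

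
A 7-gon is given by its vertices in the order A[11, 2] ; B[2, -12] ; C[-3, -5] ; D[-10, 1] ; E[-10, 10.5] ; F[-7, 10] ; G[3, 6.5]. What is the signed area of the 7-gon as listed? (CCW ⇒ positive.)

Apply the shoelace formula: 2A = Σ (x_i·y_{i+1} − x_{i+1}·y_i), indices taken mod 7.
A→B: (11)(-12) − (2)(2) = -136
B→C: (2)(-5) − (-3)(-12) = -46
C→D: (-3)(1) − (-10)(-5) = -53
D→E: (-10)(10.5) − (-10)(1) = -95
E→F: (-10)(10) − (-7)(10.5) = -26.5
F→G: (-7)(6.5) − (3)(10) = -75.5
G→A: (3)(2) − (11)(6.5) = -65.5
Σ = -497.5
Signed area = Σ/2 = -248.75 (negative ⇒ clockwise traversal).

-248.75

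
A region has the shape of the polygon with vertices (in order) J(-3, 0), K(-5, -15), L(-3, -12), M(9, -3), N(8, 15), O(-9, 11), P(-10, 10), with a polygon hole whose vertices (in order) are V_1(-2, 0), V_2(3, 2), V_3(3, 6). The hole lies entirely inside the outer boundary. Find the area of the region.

294.5

Outer boundary:
Apply the shoelace (surveyor's) formula: 2A = Σ (x_i·y_{i+1} − x_{i+1}·y_i), indices taken mod 7.
Σ = (45) + (15) + (117) + (159) + (223) + (20) + (30) = 609
Area = |Σ|/2 = 304.5.
Hole:
Apply the shoelace formula: 2A = Σ (x_i·y_{i+1} − x_{i+1}·y_i), indices taken mod 3.
Σ = (-4) + (12) + (12) = 20
Area = |Σ|/2 = 10.
Net area = 304.5 − 10 = 294.5.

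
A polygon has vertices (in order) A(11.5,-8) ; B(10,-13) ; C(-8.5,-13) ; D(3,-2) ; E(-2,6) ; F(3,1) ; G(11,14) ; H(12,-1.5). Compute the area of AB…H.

246.125

Σ = (-69.5) + (-240.5) + (56) + (14) + (-20) + (31) + (-184.5) + (-78.75) = -492.25
Area = |Σ|/2 = 246.125.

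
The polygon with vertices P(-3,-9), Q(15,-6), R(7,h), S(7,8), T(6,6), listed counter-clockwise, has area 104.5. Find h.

The doubled signed area Σ (x_i y_{i+1} − x_{i+1} y_i) is linear in h.
With h=0 it equals 209; the coefficient of h is 8 (from the two edges through R).
So 8·h + 209 = 2·104.5 = 209 ⇒ h = 0.

0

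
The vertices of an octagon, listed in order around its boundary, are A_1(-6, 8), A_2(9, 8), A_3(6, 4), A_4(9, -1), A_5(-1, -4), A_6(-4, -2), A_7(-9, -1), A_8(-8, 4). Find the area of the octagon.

Σ = (-120) + (-12) + (-42) + (-37) + (-14) + (-14) + (-44) + (-40) = -323
Area = |Σ|/2 = 161.5.

161.5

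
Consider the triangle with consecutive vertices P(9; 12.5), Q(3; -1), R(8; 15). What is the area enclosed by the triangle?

14.25

Apply the surveyor's formula: 2A = Σ (x_i·y_{i+1} − x_{i+1}·y_i), indices taken mod 3.
Cross-terms: -46.5, 53, -35  ⇒  Σ = -28.5
Area = |Σ|/2 = 14.25.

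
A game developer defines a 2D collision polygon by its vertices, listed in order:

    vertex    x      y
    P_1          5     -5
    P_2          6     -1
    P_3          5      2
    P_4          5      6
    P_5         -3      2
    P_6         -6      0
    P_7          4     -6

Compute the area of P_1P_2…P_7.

74

P_1→P_2: (5)(-1) − (6)(-5) = 25
P_2→P_3: (6)(2) − (5)(-1) = 17
P_3→P_4: (5)(6) − (5)(2) = 20
P_4→P_5: (5)(2) − (-3)(6) = 28
P_5→P_6: (-3)(0) − (-6)(2) = 12
P_6→P_7: (-6)(-6) − (4)(0) = 36
P_7→P_1: (4)(-5) − (5)(-6) = 10
Σ = 148
Area = |Σ|/2 = 74.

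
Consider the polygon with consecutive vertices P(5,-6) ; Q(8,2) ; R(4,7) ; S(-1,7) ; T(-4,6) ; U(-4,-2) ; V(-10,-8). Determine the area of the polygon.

153.5

Σ = (58) + (48) + (35) + (22) + (32) + (12) + (100) = 307
Area = |Σ|/2 = 153.5.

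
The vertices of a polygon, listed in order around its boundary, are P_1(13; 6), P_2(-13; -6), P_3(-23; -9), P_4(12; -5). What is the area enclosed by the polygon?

169.5

Σ = (0) + (-21) + (223) + (137) = 339
Area = |Σ|/2 = 169.5.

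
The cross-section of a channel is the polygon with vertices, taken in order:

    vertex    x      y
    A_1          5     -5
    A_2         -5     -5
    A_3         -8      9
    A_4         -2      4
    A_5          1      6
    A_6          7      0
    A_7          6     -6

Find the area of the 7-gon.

Apply the shoelace (surveyor's) formula: 2A = Σ (x_i·y_{i+1} − x_{i+1}·y_i), indices taken mod 7.
A_1→A_2: (5)(-5) − (-5)(-5) = -50
A_2→A_3: (-5)(9) − (-8)(-5) = -85
A_3→A_4: (-8)(4) − (-2)(9) = -14
A_4→A_5: (-2)(6) − (1)(4) = -16
A_5→A_6: (1)(0) − (7)(6) = -42
A_6→A_7: (7)(-6) − (6)(0) = -42
A_7→A_1: (6)(-5) − (5)(-6) = 0
Σ = -249
Area = |Σ|/2 = 124.5.

124.5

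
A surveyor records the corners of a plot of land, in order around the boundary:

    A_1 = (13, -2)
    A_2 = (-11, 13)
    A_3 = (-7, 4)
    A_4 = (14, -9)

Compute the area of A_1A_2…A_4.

145

Apply Gauss's area formula: 2A = Σ (x_i·y_{i+1} − x_{i+1}·y_i), indices taken mod 4.
Σ = (147) + (47) + (7) + (89) = 290
Area = |Σ|/2 = 145.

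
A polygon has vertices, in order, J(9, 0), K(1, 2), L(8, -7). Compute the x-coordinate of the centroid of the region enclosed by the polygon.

6

Apply the shoelace (surveyor's) formula. First the cross-terms c_i = x_i·y_{i+1} − x_{i+1}·y_i:
  18, -23, 63  ⇒  2A = 58, A = 29.
Then Σ (x_i + x_{i+1})·c_i = 1044, so x̄ = 1044 / (6·29) = 6.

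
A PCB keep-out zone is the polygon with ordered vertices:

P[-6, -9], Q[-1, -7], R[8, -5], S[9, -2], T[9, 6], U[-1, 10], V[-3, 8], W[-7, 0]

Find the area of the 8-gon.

Cross-terms: 33, 61, 29, 72, 96, 22, 56, 63  ⇒  Σ = 432
Area = |Σ|/2 = 216.

216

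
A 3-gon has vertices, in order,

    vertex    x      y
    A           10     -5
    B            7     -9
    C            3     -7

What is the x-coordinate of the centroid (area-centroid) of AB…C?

Apply the shoelace formula. First the cross-terms c_i = x_i·y_{i+1} − x_{i+1}·y_i:
  -55, -22, 55  ⇒  2A = -22, A = -11.
Then Σ (x_i + x_{i+1})·c_i = -440, so x̄ = -440 / (6·(-11)) = 20/3.

20/3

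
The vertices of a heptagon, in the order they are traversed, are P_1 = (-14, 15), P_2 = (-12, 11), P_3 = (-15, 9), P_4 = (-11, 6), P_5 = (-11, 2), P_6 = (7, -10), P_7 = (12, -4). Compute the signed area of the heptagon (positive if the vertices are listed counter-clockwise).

Apply the shoelace formula: 2A = Σ (x_i·y_{i+1} − x_{i+1}·y_i), indices taken mod 7.
P_1→P_2: (-14)(11) − (-12)(15) = 26
P_2→P_3: (-12)(9) − (-15)(11) = 57
P_3→P_4: (-15)(6) − (-11)(9) = 9
P_4→P_5: (-11)(2) − (-11)(6) = 44
P_5→P_6: (-11)(-10) − (7)(2) = 96
P_6→P_7: (7)(-4) − (12)(-10) = 92
P_7→P_1: (12)(15) − (-14)(-4) = 124
Σ = 448
Signed area = Σ/2 = 224 (positive ⇒ counter-clockwise traversal).

224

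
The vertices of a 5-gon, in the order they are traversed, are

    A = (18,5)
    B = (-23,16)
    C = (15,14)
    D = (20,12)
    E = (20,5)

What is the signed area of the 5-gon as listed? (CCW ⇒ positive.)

Apply the surveyor's formula: 2A = Σ (x_i·y_{i+1} − x_{i+1}·y_i), indices taken mod 5.
Cross-terms: 403, -562, -100, -140, 10  ⇒  Σ = -389
Signed area = Σ/2 = -194.5 (negative ⇒ clockwise traversal).

-194.5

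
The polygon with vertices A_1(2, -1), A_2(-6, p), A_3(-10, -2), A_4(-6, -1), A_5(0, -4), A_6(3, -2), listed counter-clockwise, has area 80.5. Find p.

10

Write out the shoelace sum; only the two edges meeting at A_2 involve p:
2·Area = [(2·p − (-6)·(-1)) + ((-6)·(-2) − (-10)·p)] + 35
       = 12·p + 41 = 161
⇒ p = 10.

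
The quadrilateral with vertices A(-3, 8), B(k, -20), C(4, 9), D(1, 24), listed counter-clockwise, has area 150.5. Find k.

The doubled signed area Σ (x_i y_{i+1} − x_{i+1} y_i) is linear in k.
With k=0 it equals 307; the coefficient of k is 1 (from the two edges through B).
So 1·k + 307 = 2·150.5 = 301 ⇒ k = -6.

-6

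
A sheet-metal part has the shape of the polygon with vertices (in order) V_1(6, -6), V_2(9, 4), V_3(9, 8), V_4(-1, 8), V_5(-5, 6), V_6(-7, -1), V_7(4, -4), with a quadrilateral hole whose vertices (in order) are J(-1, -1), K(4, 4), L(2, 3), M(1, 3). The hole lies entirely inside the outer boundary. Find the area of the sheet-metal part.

Outer boundary:
Apply the shoelace formula: 2A = Σ (x_i·y_{i+1} − x_{i+1}·y_i), indices taken mod 7.
Cross-terms: 78, 36, 80, 34, 47, 32, 0  ⇒  Σ = 307
Area = |Σ|/2 = 153.5.
Hole:
Apply the shoelace (surveyor's) formula: 2A = Σ (x_i·y_{i+1} − x_{i+1}·y_i), indices taken mod 4.
Σ = (0) + (4) + (3) + (2) = 9
Area = |Σ|/2 = 4.5.
Net area = 153.5 − 4.5 = 149.

149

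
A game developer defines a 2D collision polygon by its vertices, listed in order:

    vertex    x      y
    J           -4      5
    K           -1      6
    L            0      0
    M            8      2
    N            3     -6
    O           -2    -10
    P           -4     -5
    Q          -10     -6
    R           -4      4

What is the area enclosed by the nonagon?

119.5

Σ = (-19) + (0) + (0) + (-54) + (-42) + (-30) + (-26) + (-64) + (-4) = -239
Area = |Σ|/2 = 119.5.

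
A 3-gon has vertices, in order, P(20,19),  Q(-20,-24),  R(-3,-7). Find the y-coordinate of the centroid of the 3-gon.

Apply the surveyor's formula. First the cross-terms c_i = x_i·y_{i+1} − x_{i+1}·y_i:
  -100, 68, 83  ⇒  2A = 51, A = 25.5.
Then Σ (y_i + y_{i+1})·c_i = -612, so ȳ = -612 / (6·25.5) = -4.

-4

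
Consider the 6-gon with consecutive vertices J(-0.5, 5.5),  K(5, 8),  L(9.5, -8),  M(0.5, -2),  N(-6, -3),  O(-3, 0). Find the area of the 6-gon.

100.75

Apply the surveyor's formula: 2A = Σ (x_i·y_{i+1} − x_{i+1}·y_i), indices taken mod 6.
Σ = (-31.5) + (-116) + (-15) + (-13.5) + (-9) + (-16.5) = -201.5
Area = |Σ|/2 = 100.75.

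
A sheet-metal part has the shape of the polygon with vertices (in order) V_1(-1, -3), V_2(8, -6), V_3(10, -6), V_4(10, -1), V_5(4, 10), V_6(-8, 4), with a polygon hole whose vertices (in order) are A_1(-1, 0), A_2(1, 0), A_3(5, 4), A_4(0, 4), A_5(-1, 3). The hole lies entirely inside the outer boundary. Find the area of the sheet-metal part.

144.5

Outer boundary:
Apply Gauss's area formula: 2A = Σ (x_i·y_{i+1} − x_{i+1}·y_i), indices taken mod 6.
V_1→V_2: (-1)(-6) − (8)(-3) = 30
V_2→V_3: (8)(-6) − (10)(-6) = 12
V_3→V_4: (10)(-1) − (10)(-6) = 50
V_4→V_5: (10)(10) − (4)(-1) = 104
V_5→V_6: (4)(4) − (-8)(10) = 96
V_6→V_1: (-8)(-3) − (-1)(4) = 28
Σ = 320
Area = |Σ|/2 = 160.
Hole:
Cross-terms: 0, 4, 20, 4, 3  ⇒  Σ = 31
Area = |Σ|/2 = 15.5.
Net area = 160 − 15.5 = 144.5.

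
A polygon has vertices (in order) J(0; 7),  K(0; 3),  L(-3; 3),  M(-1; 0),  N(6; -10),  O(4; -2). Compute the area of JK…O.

J→K: (0)(3) − (0)(7) = 0
K→L: (0)(3) − (-3)(3) = 9
L→M: (-3)(0) − (-1)(3) = 3
M→N: (-1)(-10) − (6)(0) = 10
N→O: (6)(-2) − (4)(-10) = 28
O→J: (4)(7) − (0)(-2) = 28
Σ = 78
Area = |Σ|/2 = 39.

39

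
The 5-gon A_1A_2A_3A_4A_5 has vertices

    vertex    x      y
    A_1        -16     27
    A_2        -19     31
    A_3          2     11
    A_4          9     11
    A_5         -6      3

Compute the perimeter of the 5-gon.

|A_1A_2| = √((-3)² + (4)²) = √25 = 5
|A_2A_3| = √((21)² + (-20)²) = √841 = 29
|A_3A_4| = √((7)² + (0)²) = √49 = 7
|A_4A_5| = √((-15)² + (-8)²) = √289 = 17
|A_5A_1| = √((-10)² + (24)²) = √676 = 26
Perimeter = 5 + 29 + 7 + 17 + 26 = 84.

84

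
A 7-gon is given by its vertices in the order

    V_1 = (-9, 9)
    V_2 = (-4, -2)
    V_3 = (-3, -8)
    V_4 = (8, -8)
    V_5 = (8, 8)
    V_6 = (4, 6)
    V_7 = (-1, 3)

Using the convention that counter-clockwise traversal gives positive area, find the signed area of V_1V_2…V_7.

Σ = (54) + (26) + (88) + (128) + (16) + (18) + (18) = 348
Signed area = Σ/2 = 174 (positive ⇒ counter-clockwise traversal).

174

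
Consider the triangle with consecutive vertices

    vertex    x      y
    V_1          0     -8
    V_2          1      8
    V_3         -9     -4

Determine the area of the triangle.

74

Apply the shoelace formula: 2A = Σ (x_i·y_{i+1} − x_{i+1}·y_i), indices taken mod 3.
Cross-terms: 8, 68, 72  ⇒  Σ = 148
Area = |Σ|/2 = 74.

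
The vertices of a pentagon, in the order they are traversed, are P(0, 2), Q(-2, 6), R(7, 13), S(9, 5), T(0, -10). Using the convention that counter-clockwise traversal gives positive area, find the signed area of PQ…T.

Apply the shoelace formula: 2A = Σ (x_i·y_{i+1} − x_{i+1}·y_i), indices taken mod 5.
P→Q: (0)(6) − (-2)(2) = 4
Q→R: (-2)(13) − (7)(6) = -68
R→S: (7)(5) − (9)(13) = -82
S→T: (9)(-10) − (0)(5) = -90
T→P: (0)(2) − (0)(-10) = 0
Σ = -236
Signed area = Σ/2 = -118 (negative ⇒ clockwise traversal).

-118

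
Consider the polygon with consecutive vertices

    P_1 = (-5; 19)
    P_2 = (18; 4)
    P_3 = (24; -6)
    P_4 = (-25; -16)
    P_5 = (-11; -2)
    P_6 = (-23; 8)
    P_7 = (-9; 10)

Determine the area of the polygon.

Apply the surveyor's formula: 2A = Σ (x_i·y_{i+1} − x_{i+1}·y_i), indices taken mod 7.
P_1→P_2: (-5)(4) − (18)(19) = -362
P_2→P_3: (18)(-6) − (24)(4) = -204
P_3→P_4: (24)(-16) − (-25)(-6) = -534
P_4→P_5: (-25)(-2) − (-11)(-16) = -126
P_5→P_6: (-11)(8) − (-23)(-2) = -134
P_6→P_7: (-23)(10) − (-9)(8) = -158
P_7→P_1: (-9)(19) − (-5)(10) = -121
Σ = -1639
Area = |Σ|/2 = 819.5.

819.5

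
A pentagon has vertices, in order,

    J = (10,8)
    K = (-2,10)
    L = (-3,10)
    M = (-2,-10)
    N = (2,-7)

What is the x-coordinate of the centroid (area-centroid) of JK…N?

415/222

Apply the surveyor's formula. First the cross-terms c_i = x_i·y_{i+1} − x_{i+1}·y_i:
  116, 10, 50, 34, 86  ⇒  2A = 296, A = 148.
Then Σ (x_i + x_{i+1})·c_i = 1660, so x̄ = 1660 / (6·148) = 415/222.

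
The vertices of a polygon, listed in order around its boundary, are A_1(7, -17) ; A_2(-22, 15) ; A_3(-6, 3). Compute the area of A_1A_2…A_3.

82

Apply the surveyor's formula: 2A = Σ (x_i·y_{i+1} − x_{i+1}·y_i), indices taken mod 3.
A_1→A_2: (7)(15) − (-22)(-17) = -269
A_2→A_3: (-22)(3) − (-6)(15) = 24
A_3→A_1: (-6)(-17) − (7)(3) = 81
Σ = -164
Area = |Σ|/2 = 82.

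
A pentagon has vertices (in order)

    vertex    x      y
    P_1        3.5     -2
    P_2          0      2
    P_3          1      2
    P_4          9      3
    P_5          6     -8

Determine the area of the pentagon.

42

Apply Gauss's area formula: 2A = Σ (x_i·y_{i+1} − x_{i+1}·y_i), indices taken mod 5.
P_1→P_2: (3.5)(2) − (0)(-2) = 7
P_2→P_3: (0)(2) − (1)(2) = -2
P_3→P_4: (1)(3) − (9)(2) = -15
P_4→P_5: (9)(-8) − (6)(3) = -90
P_5→P_1: (6)(-2) − (3.5)(-8) = 16
Σ = -84
Area = |Σ|/2 = 42.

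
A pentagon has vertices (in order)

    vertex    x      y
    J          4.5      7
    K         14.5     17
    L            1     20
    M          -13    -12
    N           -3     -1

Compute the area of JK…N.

Apply Gauss's area formula: 2A = Σ (x_i·y_{i+1} − x_{i+1}·y_i), indices taken mod 5.
Σ = (-25) + (273) + (248) + (-23) + (-16.5) = 456.5
Area = |Σ|/2 = 228.25.

228.25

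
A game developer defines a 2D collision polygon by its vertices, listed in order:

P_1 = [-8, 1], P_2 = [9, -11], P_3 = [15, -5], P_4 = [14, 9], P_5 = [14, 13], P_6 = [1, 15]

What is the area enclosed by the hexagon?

Apply Gauss's area formula: 2A = Σ (x_i·y_{i+1} − x_{i+1}·y_i), indices taken mod 6.
P_1→P_2: (-8)(-11) − (9)(1) = 79
P_2→P_3: (9)(-5) − (15)(-11) = 120
P_3→P_4: (15)(9) − (14)(-5) = 205
P_4→P_5: (14)(13) − (14)(9) = 56
P_5→P_6: (14)(15) − (1)(13) = 197
P_6→P_1: (1)(1) − (-8)(15) = 121
Σ = 778
Area = |Σ|/2 = 389.

389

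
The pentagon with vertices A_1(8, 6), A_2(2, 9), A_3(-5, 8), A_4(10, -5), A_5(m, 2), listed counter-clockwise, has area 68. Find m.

The doubled signed area Σ (x_i y_{i+1} − x_{i+1} y_i) is linear in m.
With m=0 it equals 70; the coefficient of m is 11 (from the two edges through A_5).
So 11·m + 70 = 2·68 = 136 ⇒ m = 6.

6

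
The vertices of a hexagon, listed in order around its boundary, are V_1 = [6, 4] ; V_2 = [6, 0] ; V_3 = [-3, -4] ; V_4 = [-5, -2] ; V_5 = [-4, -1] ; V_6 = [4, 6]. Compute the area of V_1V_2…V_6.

Apply the shoelace (surveyor's) formula: 2A = Σ (x_i·y_{i+1} − x_{i+1}·y_i), indices taken mod 6.
Σ = (-24) + (-24) + (-14) + (-3) + (-20) + (-20) = -105
Area = |Σ|/2 = 52.5.

52.5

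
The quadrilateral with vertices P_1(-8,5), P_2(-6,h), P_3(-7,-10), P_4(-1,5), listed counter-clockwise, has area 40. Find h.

0

Write out the shoelace sum; only the two edges meeting at P_2 involve h:
2·Area = [((-8)·h − (-6)·5) + ((-6)·(-10) − (-7)·h)] + -10
       = -1·h + 80 = 80
⇒ h = 0.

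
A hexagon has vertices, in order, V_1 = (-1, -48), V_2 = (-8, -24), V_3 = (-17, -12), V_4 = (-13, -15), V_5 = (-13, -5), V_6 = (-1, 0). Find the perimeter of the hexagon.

|V_1V_2| = √((-7)² + (24)²) = √625 = 25
|V_2V_3| = √((-9)² + (12)²) = √225 = 15
|V_3V_4| = √((4)² + (-3)²) = √25 = 5
|V_4V_5| = √((0)² + (10)²) = √100 = 10
|V_5V_6| = √((12)² + (5)²) = √169 = 13
|V_6V_1| = √((0)² + (-48)²) = √2304 = 48
Perimeter = 25 + 15 + 5 + 10 + 13 + 48 = 116.

116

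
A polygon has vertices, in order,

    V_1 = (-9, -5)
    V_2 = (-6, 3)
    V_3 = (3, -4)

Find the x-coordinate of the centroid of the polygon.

-4

Apply the surveyor's formula. First the cross-terms c_i = x_i·y_{i+1} − x_{i+1}·y_i:
  -57, 15, -51  ⇒  2A = -93, A = -46.5.
Then Σ (x_i + x_{i+1})·c_i = 1116, so x̄ = 1116 / (6·(-46.5)) = -4.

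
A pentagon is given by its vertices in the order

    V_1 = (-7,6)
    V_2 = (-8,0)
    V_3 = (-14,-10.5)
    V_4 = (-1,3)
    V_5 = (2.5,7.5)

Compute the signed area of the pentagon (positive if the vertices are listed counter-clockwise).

Cross-terms: 48, 84, -52.5, -15, 67.5  ⇒  Σ = 132
Signed area = Σ/2 = 66 (positive ⇒ counter-clockwise traversal).

66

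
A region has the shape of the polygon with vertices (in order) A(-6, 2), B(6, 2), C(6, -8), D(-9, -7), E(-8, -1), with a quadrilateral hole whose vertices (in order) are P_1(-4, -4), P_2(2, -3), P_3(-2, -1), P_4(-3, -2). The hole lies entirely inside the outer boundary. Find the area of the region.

125

Outer boundary:
Σ = (-24) + (-60) + (-114) + (-47) + (-22) = -267
Area = |Σ|/2 = 133.5.
Hole:
Cross-terms: 20, -8, 1, 4  ⇒  Σ = 17
Area = |Σ|/2 = 8.5.
Net area = 133.5 − 8.5 = 125.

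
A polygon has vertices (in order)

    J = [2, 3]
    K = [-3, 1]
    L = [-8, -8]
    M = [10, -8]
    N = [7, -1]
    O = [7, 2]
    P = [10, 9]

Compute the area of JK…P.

154.5

Apply the shoelace formula: 2A = Σ (x_i·y_{i+1} − x_{i+1}·y_i), indices taken mod 7.
Σ = (11) + (32) + (144) + (46) + (21) + (43) + (12) = 309
Area = |Σ|/2 = 154.5.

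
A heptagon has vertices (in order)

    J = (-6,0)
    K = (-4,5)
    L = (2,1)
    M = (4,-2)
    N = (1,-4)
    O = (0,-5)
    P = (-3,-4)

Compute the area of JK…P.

Apply the shoelace (surveyor's) formula: 2A = Σ (x_i·y_{i+1} − x_{i+1}·y_i), indices taken mod 7.
Σ = (-30) + (-14) + (-8) + (-14) + (-5) + (-15) + (-24) = -110
Area = |Σ|/2 = 55.

55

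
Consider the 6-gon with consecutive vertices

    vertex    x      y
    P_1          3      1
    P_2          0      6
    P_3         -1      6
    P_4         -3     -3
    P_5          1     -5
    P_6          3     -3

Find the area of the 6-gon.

43.5

P_1→P_2: (3)(6) − (0)(1) = 18
P_2→P_3: (0)(6) − (-1)(6) = 6
P_3→P_4: (-1)(-3) − (-3)(6) = 21
P_4→P_5: (-3)(-5) − (1)(-3) = 18
P_5→P_6: (1)(-3) − (3)(-5) = 12
P_6→P_1: (3)(1) − (3)(-3) = 12
Σ = 87
Area = |Σ|/2 = 43.5.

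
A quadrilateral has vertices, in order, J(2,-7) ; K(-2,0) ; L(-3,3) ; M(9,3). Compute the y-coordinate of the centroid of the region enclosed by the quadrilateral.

-28/75

Apply the shoelace (surveyor's) formula. First the cross-terms c_i = x_i·y_{i+1} − x_{i+1}·y_i:
  -14, -6, -36, -69  ⇒  2A = -125, A = -62.5.
Then Σ (y_i + y_{i+1})·c_i = 140, so ȳ = 140 / (6·(-62.5)) = -28/75.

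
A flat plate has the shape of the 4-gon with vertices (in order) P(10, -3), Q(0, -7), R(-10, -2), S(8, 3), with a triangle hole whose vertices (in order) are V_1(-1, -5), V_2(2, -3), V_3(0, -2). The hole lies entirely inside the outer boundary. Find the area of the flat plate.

100.5

Outer boundary:
Σ = (-70) + (-70) + (-14) + (-54) = -208
Area = |Σ|/2 = 104.
Hole:
Cross-terms: 13, -4, -2  ⇒  Σ = 7
Area = |Σ|/2 = 3.5.
Net area = 104 − 3.5 = 100.5.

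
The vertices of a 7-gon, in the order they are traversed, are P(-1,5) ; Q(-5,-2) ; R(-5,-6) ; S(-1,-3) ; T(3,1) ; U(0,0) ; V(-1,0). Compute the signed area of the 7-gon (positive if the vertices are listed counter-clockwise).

29.5

Apply the shoelace formula: 2A = Σ (x_i·y_{i+1} − x_{i+1}·y_i), indices taken mod 7.
Cross-terms: 27, 20, 9, 8, 0, 0, -5  ⇒  Σ = 59
Signed area = Σ/2 = 29.5 (positive ⇒ counter-clockwise traversal).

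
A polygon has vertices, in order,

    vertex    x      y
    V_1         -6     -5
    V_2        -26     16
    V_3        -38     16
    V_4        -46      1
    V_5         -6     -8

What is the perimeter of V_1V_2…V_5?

|V_1V_2| = √((-20)² + (21)²) = √841 = 29
|V_2V_3| = √((-12)² + (0)²) = √144 = 12
|V_3V_4| = √((-8)² + (-15)²) = √289 = 17
|V_4V_5| = √((40)² + (-9)²) = √1681 = 41
|V_5V_1| = √((0)² + (3)²) = √9 = 3
Perimeter = 29 + 12 + 17 + 41 + 3 = 102.

102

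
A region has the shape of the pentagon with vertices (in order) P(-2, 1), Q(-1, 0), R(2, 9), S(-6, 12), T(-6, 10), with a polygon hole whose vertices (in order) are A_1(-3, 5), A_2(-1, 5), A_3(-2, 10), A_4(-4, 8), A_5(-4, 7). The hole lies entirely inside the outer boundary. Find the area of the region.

38.5

Outer boundary:
Apply Gauss's area formula: 2A = Σ (x_i·y_{i+1} − x_{i+1}·y_i), indices taken mod 5.
Cross-terms: 1, -9, 78, 12, 14  ⇒  Σ = 96
Area = |Σ|/2 = 48.
Hole:
A_1→A_2: (-3)(5) − (-1)(5) = -10
A_2→A_3: (-1)(10) − (-2)(5) = 0
A_3→A_4: (-2)(8) − (-4)(10) = 24
A_4→A_5: (-4)(7) − (-4)(8) = 4
A_5→A_1: (-4)(5) − (-3)(7) = 1
Σ = 19
Area = |Σ|/2 = 9.5.
Net area = 48 − 9.5 = 38.5.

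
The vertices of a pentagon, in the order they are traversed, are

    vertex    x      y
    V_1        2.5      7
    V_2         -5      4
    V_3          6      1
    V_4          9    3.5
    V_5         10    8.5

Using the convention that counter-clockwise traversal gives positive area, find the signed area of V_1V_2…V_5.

Apply the surveyor's formula: 2A = Σ (x_i·y_{i+1} − x_{i+1}·y_i), indices taken mod 5.
Σ = (45) + (-29) + (12) + (41.5) + (48.75) = 118.25
Signed area = Σ/2 = 59.125 (positive ⇒ counter-clockwise traversal).

59.125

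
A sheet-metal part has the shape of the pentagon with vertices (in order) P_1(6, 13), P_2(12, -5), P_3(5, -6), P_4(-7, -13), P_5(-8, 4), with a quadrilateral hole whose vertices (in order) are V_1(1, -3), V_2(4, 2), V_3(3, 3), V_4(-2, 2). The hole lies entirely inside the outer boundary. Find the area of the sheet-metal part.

Outer boundary:
Apply the shoelace (surveyor's) formula: 2A = Σ (x_i·y_{i+1} − x_{i+1}·y_i), indices taken mod 5.
P_1→P_2: (6)(-5) − (12)(13) = -186
P_2→P_3: (12)(-6) − (5)(-5) = -47
P_3→P_4: (5)(-13) − (-7)(-6) = -107
P_4→P_5: (-7)(4) − (-8)(-13) = -132
P_5→P_1: (-8)(13) − (6)(4) = -128
Σ = -600
Area = |Σ|/2 = 300.
Hole:
V_1→V_2: (1)(2) − (4)(-3) = 14
V_2→V_3: (4)(3) − (3)(2) = 6
V_3→V_4: (3)(2) − (-2)(3) = 12
V_4→V_1: (-2)(-3) − (1)(2) = 4
Σ = 36
Area = |Σ|/2 = 18.
Net area = 300 − 18 = 282.

282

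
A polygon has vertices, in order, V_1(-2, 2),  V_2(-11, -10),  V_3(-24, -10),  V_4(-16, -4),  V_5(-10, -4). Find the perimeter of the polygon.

|V_1V_2| = √((-9)² + (-12)²) = √225 = 15
|V_2V_3| = √((-13)² + (0)²) = √169 = 13
|V_3V_4| = √((8)² + (6)²) = √100 = 10
|V_4V_5| = √((6)² + (0)²) = √36 = 6
|V_5V_1| = √((8)² + (6)²) = √100 = 10
Perimeter = 15 + 13 + 10 + 6 + 10 = 54.

54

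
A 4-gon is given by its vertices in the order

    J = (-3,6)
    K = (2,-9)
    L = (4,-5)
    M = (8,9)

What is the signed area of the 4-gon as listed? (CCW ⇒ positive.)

Apply Gauss's area formula: 2A = Σ (x_i·y_{i+1} − x_{i+1}·y_i), indices taken mod 4.
Cross-terms: 15, 26, 76, 75  ⇒  Σ = 192
Signed area = Σ/2 = 96 (positive ⇒ counter-clockwise traversal).

96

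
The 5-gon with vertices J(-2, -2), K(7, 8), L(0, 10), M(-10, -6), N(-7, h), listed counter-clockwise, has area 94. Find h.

-6

The doubled signed area Σ (x_i y_{i+1} − x_{i+1} y_i) is linear in h.
With h=0 it equals 140; the coefficient of h is -8 (from the two edges through N).
So -8·h + 140 = 2·94 = 188 ⇒ h = -6.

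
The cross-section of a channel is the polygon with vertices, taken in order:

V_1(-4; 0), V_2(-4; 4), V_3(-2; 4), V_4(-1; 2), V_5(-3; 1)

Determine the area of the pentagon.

Apply the surveyor's formula: 2A = Σ (x_i·y_{i+1} − x_{i+1}·y_i), indices taken mod 5.
Σ = (-16) + (-8) + (0) + (5) + (4) = -15
Area = |Σ|/2 = 7.5.

7.5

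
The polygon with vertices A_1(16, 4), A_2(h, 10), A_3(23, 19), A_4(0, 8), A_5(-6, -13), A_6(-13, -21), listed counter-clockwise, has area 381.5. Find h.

Write out the shoelace sum; only the two edges meeting at A_2 involve h:
2·Area = [(16·10 − h·4) + (h·19 − 23·10)] + 473
       = 15·h + 403 = 763
⇒ h = 24.

24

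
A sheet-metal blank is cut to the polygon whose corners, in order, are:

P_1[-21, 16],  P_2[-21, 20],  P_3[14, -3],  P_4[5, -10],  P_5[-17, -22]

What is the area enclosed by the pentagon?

Apply Gauss's area formula: 2A = Σ (x_i·y_{i+1} − x_{i+1}·y_i), indices taken mod 5.
Cross-terms: -84, -217, -125, -280, -734  ⇒  Σ = -1440
Area = |Σ|/2 = 720.

720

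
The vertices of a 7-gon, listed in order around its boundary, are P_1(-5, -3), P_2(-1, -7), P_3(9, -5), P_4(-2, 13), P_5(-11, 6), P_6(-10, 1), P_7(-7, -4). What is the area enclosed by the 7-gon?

217.5

Apply the shoelace (surveyor's) formula: 2A = Σ (x_i·y_{i+1} − x_{i+1}·y_i), indices taken mod 7.
Σ = (32) + (68) + (107) + (131) + (49) + (47) + (1) = 435
Area = |Σ|/2 = 217.5.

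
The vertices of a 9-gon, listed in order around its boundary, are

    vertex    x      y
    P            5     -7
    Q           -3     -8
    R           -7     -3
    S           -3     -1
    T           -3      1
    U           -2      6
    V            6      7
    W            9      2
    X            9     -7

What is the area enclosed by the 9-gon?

171

Σ = (-61) + (-47) + (-2) + (-6) + (-16) + (-50) + (-51) + (-81) + (-28) = -342
Area = |Σ|/2 = 171.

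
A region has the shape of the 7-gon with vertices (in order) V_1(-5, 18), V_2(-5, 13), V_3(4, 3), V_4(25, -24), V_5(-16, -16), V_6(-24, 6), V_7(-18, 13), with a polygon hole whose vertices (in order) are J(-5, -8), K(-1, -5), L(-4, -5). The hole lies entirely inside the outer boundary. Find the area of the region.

965.5

Outer boundary:
Cross-terms: 25, -67, -171, -784, -480, -204, -259  ⇒  Σ = -1940
Area = |Σ|/2 = 970.
Hole:
Apply the surveyor's formula: 2A = Σ (x_i·y_{i+1} − x_{i+1}·y_i), indices taken mod 3.
J→K: (-5)(-5) − (-1)(-8) = 17
K→L: (-1)(-5) − (-4)(-5) = -15
L→J: (-4)(-8) − (-5)(-5) = 7
Σ = 9
Area = |Σ|/2 = 4.5.
Net area = 970 − 4.5 = 965.5.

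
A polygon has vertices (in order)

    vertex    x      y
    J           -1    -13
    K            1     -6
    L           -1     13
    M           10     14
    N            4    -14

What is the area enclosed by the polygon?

190

Apply the surveyor's formula: 2A = Σ (x_i·y_{i+1} − x_{i+1}·y_i), indices taken mod 5.
J→K: (-1)(-6) − (1)(-13) = 19
K→L: (1)(13) − (-1)(-6) = 7
L→M: (-1)(14) − (10)(13) = -144
M→N: (10)(-14) − (4)(14) = -196
N→J: (4)(-13) − (-1)(-14) = -66
Σ = -380
Area = |Σ|/2 = 190.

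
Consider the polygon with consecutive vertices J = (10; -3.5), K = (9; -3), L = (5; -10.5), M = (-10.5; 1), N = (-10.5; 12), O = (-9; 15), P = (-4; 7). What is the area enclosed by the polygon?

Apply Gauss's area formula: 2A = Σ (x_i·y_{i+1} − x_{i+1}·y_i), indices taken mod 7.
J→K: (10)(-3) − (9)(-3.5) = 1.5
K→L: (9)(-10.5) − (5)(-3) = -79.5
L→M: (5)(1) − (-10.5)(-10.5) = -105.25
M→N: (-10.5)(12) − (-10.5)(1) = -115.5
N→O: (-10.5)(15) − (-9)(12) = -49.5
O→P: (-9)(7) − (-4)(15) = -3
P→J: (-4)(-3.5) − (10)(7) = -56
Σ = -407.25
Area = |Σ|/2 = 203.625.

203.625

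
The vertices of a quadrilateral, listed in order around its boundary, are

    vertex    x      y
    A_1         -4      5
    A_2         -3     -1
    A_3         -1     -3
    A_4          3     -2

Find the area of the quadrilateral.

Cross-terms: 19, 8, 11, 7  ⇒  Σ = 45
Area = |Σ|/2 = 22.5.

22.5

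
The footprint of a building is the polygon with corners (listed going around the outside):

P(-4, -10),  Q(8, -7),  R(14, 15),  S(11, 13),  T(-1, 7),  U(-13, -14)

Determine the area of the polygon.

306

Σ = (108) + (218) + (17) + (90) + (105) + (74) = 612
Area = |Σ|/2 = 306.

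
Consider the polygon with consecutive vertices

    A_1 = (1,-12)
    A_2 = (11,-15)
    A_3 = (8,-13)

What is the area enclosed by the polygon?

5.5

A_1→A_2: (1)(-15) − (11)(-12) = 117
A_2→A_3: (11)(-13) − (8)(-15) = -23
A_3→A_1: (8)(-12) − (1)(-13) = -83
Σ = 11
Area = |Σ|/2 = 5.5.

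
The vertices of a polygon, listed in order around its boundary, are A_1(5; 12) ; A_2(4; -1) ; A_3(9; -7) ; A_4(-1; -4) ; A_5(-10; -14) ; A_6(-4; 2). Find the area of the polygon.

Apply the surveyor's formula: 2A = Σ (x_i·y_{i+1} − x_{i+1}·y_i), indices taken mod 6.
Σ = (-53) + (-19) + (-43) + (-26) + (-76) + (-58) = -275
Area = |Σ|/2 = 137.5.

137.5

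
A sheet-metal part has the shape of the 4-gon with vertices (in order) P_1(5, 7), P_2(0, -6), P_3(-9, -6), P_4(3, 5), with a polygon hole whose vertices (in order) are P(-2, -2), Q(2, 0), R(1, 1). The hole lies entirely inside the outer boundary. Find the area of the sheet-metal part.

Outer boundary:
P_1→P_2: (5)(-6) − (0)(7) = -30
P_2→P_3: (0)(-6) − (-9)(-6) = -54
P_3→P_4: (-9)(5) − (3)(-6) = -27
P_4→P_1: (3)(7) − (5)(5) = -4
Σ = -115
Area = |Σ|/2 = 57.5.
Hole:
Apply the shoelace (surveyor's) formula: 2A = Σ (x_i·y_{i+1} − x_{i+1}·y_i), indices taken mod 3.
Cross-terms: 4, 2, 0  ⇒  Σ = 6
Area = |Σ|/2 = 3.
Net area = 57.5 − 3 = 54.5.

54.5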